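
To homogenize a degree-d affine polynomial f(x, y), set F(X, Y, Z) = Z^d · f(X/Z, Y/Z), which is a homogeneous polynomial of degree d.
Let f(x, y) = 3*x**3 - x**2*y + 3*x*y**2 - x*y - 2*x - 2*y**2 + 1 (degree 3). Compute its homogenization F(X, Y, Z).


F(X, Y, Z) = 3*X**3 - X**2*Y + 3*X*Y**2 - X*Y*Z - 2*X*Z**2 - 2*Y**2*Z + Z**3

deg(f) = 3.
Substitute x = X/Z, y = Y/Z into f, then multiply by Z^3.
  monomial 3·x^3·y^0 ↦ 3·X^3·Y^0·Z^0.
  monomial -1·x^2·y^1 ↦ -1·X^2·Y^1·Z^0.
  monomial 3·x^1·y^2 ↦ 3·X^1·Y^2·Z^0.
  monomial -1·x^1·y^1 ↦ -1·X^1·Y^1·Z^1.
  monomial -2·x^1·y^0 ↦ -2·X^1·Y^0·Z^2.
  monomial -2·x^0·y^2 ↦ -2·X^0·Y^2·Z^1.
  monomial 1·x^0·y^0 ↦ 1·X^0·Y^0·Z^3.
Collecting: F(X, Y, Z) = 3*X**3 - X**2*Y + 3*X*Y**2 - X*Y*Z - 2*X*Z**2 - 2*Y**2*Z + Z**3.


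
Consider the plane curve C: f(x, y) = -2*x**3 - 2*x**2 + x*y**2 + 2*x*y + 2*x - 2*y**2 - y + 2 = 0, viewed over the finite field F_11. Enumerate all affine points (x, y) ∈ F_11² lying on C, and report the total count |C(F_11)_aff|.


Affine F_11-points: {(1, 0), (1, 1), (2, 6), (9, 9), (10, 0), (10, 10)}; count = 6.

For each of the 121 pairs (x, y) ∈ F_11², evaluate f(x, y) mod 11. Record the zeros.
  x = 0: [0↦2, 1↦10, 2↦3, 3↦3, 4↦10, 5↦2, 6↦1, 7↦7, 8↦9, 9↦7, 10↦1]  zeros at y ∈ ∅
  x = 1: [0↦0, 1↦0, 2↦9, 3↦5, 4↦10, 5↦2, 6↦3, 7↦2, 8↦10, 9↦5, 10↦9]  zeros at y ∈ {0, 1}
  x = 2: [0↦4, 1↦7, 2↦10, 3↦2, 4↦5, 5↦8, 6↦0, 7↦3, 8↦6, 9↦9, 10↦1]  zeros at y ∈ {6}
  x = 3: [0↦2, 1↦8, 2↦5, 3↦4, 4↦5, 5↦8, 6↦2, 7↦9, 8↦7, 9↦7, 10↦9]  zeros at y ∈ ∅
  x = 4: [0↦4, 1↦2, 2↦4, 3↦10, 4↦9, 5↦1, 6↦8, 7↦8, 8↦1, 9↦9, 10↦10]  zeros at y ∈ ∅
  x = 5: [0↦9, 1↦10, 2↦6, 3↦8, 4↦5, 5↦8, 6↦6, 7↦10, 8↦9, 9↦3, 10↦3]  zeros at y ∈ ∅
  x = 6: [0↦5, 1↦9, 2↦10, 3↦8, 4↦3, 5↦6, 6↦6, 7↦3, 8↦8, 9↦10, 10↦9]  zeros at y ∈ ∅
  x = 7: [0↦2, 1↦9, 2↦4, 3↦9, 4↦2, 5↦5, 6↦7, 7↦8, 8↦8, 9↦7, 10↦5]  zeros at y ∈ ∅
  x = 8: [0↦10, 1↦9, 2↦9, 3↦10, 4↦1, 5↦4, 6↦8, 7↦2, 8↦8, 9↦4, 10↦1]  zeros at y ∈ ∅
  x = 9: [0↦6, 1↦8, 2↦2, 3↦10, 4↦10, 5↦2, 6↦8, 7↦6, 8↦7, 9↦0, 10↦7]  zeros at y ∈ {9}
  x = 10: [0↦0, 1↦5, 2↦4, 3↦8, 4↦6, 5↦9, 6↦6, 7↦8, 8↦4, 9↦5, 10↦0]  zeros at y ∈ {0, 10}
Collecting zeros: affine points = {(1, 0), (1, 1), (2, 6), (9, 9), (10, 0), (10, 10)}.
Total count |C(F_11)_aff| = 6.


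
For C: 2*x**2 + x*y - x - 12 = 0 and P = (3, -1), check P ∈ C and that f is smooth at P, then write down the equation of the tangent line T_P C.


Tangent line at P: 10*x + 3*y - 27 = 0.

Step 1: f(3, -1) = 0, so P lies on C.
Step 2: partial derivatives
  f_x(x, y) = 4*x + y - 1, f_y(x, y) = x.
  f_x(P) = 10, f_y(P) = 3 (gradient nonzero, so P is smooth).
Step 3: tangent line at P: 10·(x − 3) + 3·(y − -1) = 0.
Expanding: 10*x + 3*y - 27 = 0.


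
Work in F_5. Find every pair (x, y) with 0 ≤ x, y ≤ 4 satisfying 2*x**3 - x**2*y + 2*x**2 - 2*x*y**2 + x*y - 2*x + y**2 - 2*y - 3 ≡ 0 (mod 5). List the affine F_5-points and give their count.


Affine F_5-points: {(0, 3), (0, 4), (1, 4), (2, 1), (3, 1)}; count = 5.

For each of the 25 pairs (x, y) ∈ F_5², evaluate f(x, y) mod 5. Record the zeros.
  x = 0: [0↦2, 1↦1, 2↦2, 3↦0, 4↦0]  zeros at y ∈ {3, 4}
  x = 1: [0↦4, 1↦1, 2↦1, 3↦4, 4↦0]  zeros at y ∈ {4}
  x = 2: [0↦2, 1↦0, 2↦2, 3↦3, 4↦3]  zeros at y ∈ {1}
  x = 3: [0↦3, 1↦0, 2↦2, 3↦4, 4↦1]  zeros at y ∈ {1}
  x = 4: [0↦4, 1↦3, 2↦3, 3↦4, 4↦1]  zeros at y ∈ ∅
Collecting zeros: affine points = {(0, 3), (0, 4), (1, 4), (2, 1), (3, 1)}.
Total count |C(F_5)_aff| = 5.


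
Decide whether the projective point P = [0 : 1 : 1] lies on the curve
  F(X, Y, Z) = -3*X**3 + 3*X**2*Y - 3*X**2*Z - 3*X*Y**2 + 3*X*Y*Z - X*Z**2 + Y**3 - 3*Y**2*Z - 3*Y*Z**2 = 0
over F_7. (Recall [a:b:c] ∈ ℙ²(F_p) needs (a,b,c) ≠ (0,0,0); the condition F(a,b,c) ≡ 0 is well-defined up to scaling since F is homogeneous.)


F(0,1,1) ≡ 2 (mod 7); P is NOT on the curve.

Evaluate F(0, 1, 1) term-by-term (mod 7).
  -3*X**3 ↦ -3·0·1·1 = 0
  3*X**2*Y ↦ 3·0·1·1 = 0
  -3*X**2*Z ↦ -3·0·1·1 = 0
  -3*X*Y**2 ↦ -3·0·1·1 = 0
  3*X*Y*Z ↦ 3·0·1·1 = 0
  -X*Z**2 ↦ -1·0·1·1 = 0
  Y**3 ↦ 1·1·1·1 = 1
  -3*Y**2*Z ↦ -3·1·1·1 = -3
  -3*Y*Z**2 ↦ -3·1·1·1 = -3
Sum: F(0, 1, 1) = (0) + (0) + (0) + (0) + (0) + (0) + (1) + (-3) + (-3) = -5.
Reducing mod 7: -5 ≡ 2 (mod 7).
Since F(a, b, c) ≡ 2 ≠ 0 (mod 7), P does NOT lie on the curve.


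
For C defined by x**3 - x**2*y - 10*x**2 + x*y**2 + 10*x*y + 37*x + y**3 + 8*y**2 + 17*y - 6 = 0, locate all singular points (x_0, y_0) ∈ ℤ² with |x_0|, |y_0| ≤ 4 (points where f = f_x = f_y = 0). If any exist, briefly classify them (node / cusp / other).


Singular points: {(2, -3)}; classification: node.

Compute partial derivatives:
  f_x = 3*x**2 - 2*x*y - 20*x + y**2 + 10*y + 37.
  f_y = -x**2 + 2*x*y + 10*x + 3*y**2 + 16*y + 17.
Scan x_0 ∈ {−4, ..., 4}. For each x_0, f_y(x_0, y) is a polynomial in y; find its integer roots y ∈ {−4, ..., 4}, then test f_x and f at those candidates.
  x = -4: f_y(-4, y) = 3*y**2 + 8*y - 39; no integer root y with |y| ≤ 4.
  x = -3: f_y(-3, y) = 3*y**2 + 10*y - 22; no integer root y with |y| ≤ 4.
  x = -2: f_y(-2, y) = 3*y**2 + 12*y - 7; no integer root y with |y| ≤ 4.
  x = -1: f_y(-1, y) = 3*y**2 + 14*y + 6; no integer root y with |y| ≤ 4.
  x = 0: f_y(0, y) = 3*y**2 + 16*y + 17; no integer root y with |y| ≤ 4.
  x = 1: f_y(1, y) = 3*y**2 + 18*y + 26; no integer root y with |y| ≤ 4.
  x = 2: f_y(2, y) = 3*y**2 + 20*y + 33; vanishes at y ∈ {-3}. (2, -3): f_x = 0, f = 0 — SINGULAR.
  x = 3: f_y(3, y) = 3*y**2 + 22*y + 38; no integer root y with |y| ≤ 4.
  x = 4: f_y(4, y) = 3*y**2 + 24*y + 41; no integer root y with |y| ≤ 4.
Only singular point on the grid: (2, -3).
Classify: substitute x = 2 + u, y = -3 + v and expand: f = u**3 - u**2*v - u**2 + u*v**2 + v**3 + v**2.
No constant or linear terms (consistent with a singular point). Quadratic part: -u**2 + v**2. Cubic part: u**3 - u**2*v + u*v**2 + v**3.
The quadratic part v**2 - u**2 = (v − u)(v + u) splits into two distinct linear factors, so there are two distinct tangent lines y − -3 = ±(x − 2) — this is a node (ordinary double point).
Classification: node.


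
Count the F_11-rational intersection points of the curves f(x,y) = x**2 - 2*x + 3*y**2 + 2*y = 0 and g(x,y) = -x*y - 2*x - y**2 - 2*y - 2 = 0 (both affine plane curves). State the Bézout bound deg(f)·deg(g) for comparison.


Common zeros: {(5, 7)}; count = 1; Bézout bound = 4.

deg(f) = 2, deg(g) = 2, so Bézout bound = 4.
Scan x ∈ F_11. For each x, list the y ∈ F_11 with f(x, y) ≡ 0 and those with g(x, y) ≡ 0 (mod 11); the common zeros in that column are the intersection.
  x = 0: f ≡ 0 at y ∈ {0, 3}; g ≡ 0 at y ∈ ∅; common: ∅.
  x = 1: f ≡ 0 at y ∈ {4, 10}; g ≡ 0 at y ∈ {3, 5}; common: ∅.
  x = 2: f ≡ 0 at y ∈ {0, 3}; g ≡ 0 at y ∈ {1, 6}; common: ∅.
  x = 3: f ≡ 0 at y ∈ {5, 9}; g ≡ 0 at y ∈ {2, 4}; common: ∅.
  x = 4: f ≡ 0 at y ∈ ∅; g ≡ 0 at y ∈ ∅; common: ∅.
  x = 5: f ≡ 0 at y ∈ {7}; g ≡ 0 at y ∈ {7, 8}; common: {7}.
  x = 6: f ≡ 0 at y ∈ ∅; g ≡ 0 at y ∈ ∅; common: ∅.
  x = 7: f ≡ 0 at y ∈ ∅; g ≡ 0 at y ∈ ∅; common: ∅.
  x = 8: f ≡ 0 at y ∈ {7}; g ≡ 0 at y ∈ ∅; common: ∅.
  x = 9: f ≡ 0 at y ∈ ∅; g ≡ 0 at y ∈ ∅; common: ∅.
  x = 10: f ≡ 0 at y ∈ {5, 9}; g ≡ 0 at y ∈ {0, 10}; common: ∅.
Collecting: common zeros = {(5, 7)}, so the count is 1.
Comparison with the Bézout bound: 1 ≤ 4 = deg(f)·deg(g), as expected for curves with no common component (the affine F_11-count falls short of the bound because intersections may lie at infinity, over extension fields, or carry multiplicity).


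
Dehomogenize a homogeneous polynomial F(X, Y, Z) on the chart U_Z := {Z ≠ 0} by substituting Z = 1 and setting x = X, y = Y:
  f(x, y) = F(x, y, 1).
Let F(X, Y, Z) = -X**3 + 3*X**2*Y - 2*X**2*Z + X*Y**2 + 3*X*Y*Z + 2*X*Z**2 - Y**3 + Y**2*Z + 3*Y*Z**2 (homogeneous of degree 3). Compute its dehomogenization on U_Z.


f(x, y) = -x**3 + 3*x**2*y - 2*x**2 + x*y**2 + 3*x*y + 2*x - y**3 + y**2 + 3*y

On U_Z we set Z = 1. Each monomial c·X^i·Y^j·Z^k in F becomes c·x^i·y^j·1^k = c·x^i·y^j.
Substituting Z = 1: F(X, Y, 1) = -x**3 + 3*x**2*y - 2*x**2 + x*y**2 + 3*x*y + 2*x - y**3 + y**2 + 3*y.
Note: deg(f) ≤ deg(F) = 3; strict inequality happens when F is divisible by Z (lost terms).


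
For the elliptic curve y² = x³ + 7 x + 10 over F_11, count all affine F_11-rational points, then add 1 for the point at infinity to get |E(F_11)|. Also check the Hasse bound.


Affine points = {(3, 5), (3, 6), (4, 5), (4, 6), (5, 4), (5, 7), (6, 2), (6, 9)}; affine count = 8; |E(F_11)| = 9.

Discriminant check: Δ ∝ 4a³ + 27b² = 4·7³ + 27·10² = 4·343 + 27·100 ≡ 2 (mod 11). Nonzero ⇒ E is nonsingular.
For each x ∈ F_11, compute rhs = x³ + 7·x + 10 mod 11, then count y ∈ F_11 with y² ≡ rhs.
  x = 0: rhs = 10, matching y values: none (0 points).
  x = 1: rhs = 7, matching y values: none (0 points).
  x = 2: rhs = 10, matching y values: none (0 points).
  x = 3: rhs = 3, matching y values: 5, 6 (2 points).
  x = 4: rhs = 3, matching y values: 5, 6 (2 points).
  x = 5: rhs = 5, matching y values: 4, 7 (2 points).
  x = 6: rhs = 4, matching y values: 2, 9 (2 points).
  x = 7: rhs = 6, matching y values: none (0 points).
  x = 8: rhs = 6, matching y values: none (0 points).
  x = 9: rhs = 10, matching y values: none (0 points).
  x = 10: rhs = 2, matching y values: none (0 points).
Total affine count: 8.
Full point count |E(F_11)| = 8 + 1 = 9.
Hasse bound: |9 − (11+1)| = |-3| = 3 ≤ 2√11 ≈ 6.6332 ✓.


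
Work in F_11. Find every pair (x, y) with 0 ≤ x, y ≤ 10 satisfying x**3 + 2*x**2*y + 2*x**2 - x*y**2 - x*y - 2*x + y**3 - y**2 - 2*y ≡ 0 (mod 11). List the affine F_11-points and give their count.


Affine F_11-points: {(0, 0), (0, 2), (0, 10), (2, 4), (3, 9), (4, 0), (4, 1), (4, 4), (5, 0), (6, 4), (7, 3), (7, 7), (7, 9), (8, 3), (10, 3)}; count = 15.

For each of the 121 pairs (x, y) ∈ F_11², evaluate f(x, y) mod 11. Record the zeros.
  x = 0: [0↦0, 1↦9, 2↦0, 3↦1, 4↦7, 5↦2, 6↦3, 7↦5, 8↦3, 9↦3, 10↦0]  zeros at y ∈ {0, 2, 10}
  x = 1: [0↦1, 1↦10, 2↦10, 3↦7, 4↦7, 5↦5, 6↦7, 7↦8, 8↦3, 9↦9, 10↦10]  zeros at y ∈ ∅
  x = 2: [0↦1, 1↦3, 2↦5, 3↦2, 4↦0, 5↦5, 6↦1, 7↦5, 8↦1, 9↦6, 10↦4]  zeros at y ∈ {4}
  x = 3: [0↦6, 1↦5, 2↦2, 3↦3, 4↦3, 5↦8, 6↦2, 7↦2, 8↦3, 9↦0, 10↦10]  zeros at y ∈ {9}
  x = 4: [0↦0, 1↦0, 2↦7, 3↦5, 4↦0, 5↦9, 6↦5, 7↦5, 8↦4, 9↦8, 10↦1]  zeros at y ∈ {0, 1, 4}
  x = 5: [0↦0, 1↦5, 2↦4, 3↦3, 4↦8, 5↦3, 6↦5, 7↦9, 8↦10, 9↦3, 10↦5]  zeros at y ∈ {0}
  x = 6: [0↦1, 1↦4, 2↦10, 3↦3, 4↦0, 5↦7, 6↦8, 7↦9, 8↦5, 9↦2, 10↦6]  zeros at y ∈ {4}
  x = 7: [0↦9, 1↦3, 2↦9, 3↦0, 4↦4, 5↦5, 6↦9, 7↦0, 8↦6, 9↦0, 10↦10]  zeros at y ∈ {3, 7, 9}
  x = 8: [0↦8, 1↦8, 2↦7, 3↦0, 4↦4, 5↦3, 6↦3, 7↦10, 8↦8, 9↦3, 10↦1]  zeros at y ∈ {3}
  x = 9: [0↦4, 1↦3, 2↦10, 3↦9, 4↦6, 5↦7, 6↦7, 7↦1, 8↦6, 9↦6, 10↦7]  zeros at y ∈ ∅
  x = 10: [0↦3, 1↦5, 2↦2, 3↦0, 4↦5, 5↦1, 6↦5, 7↦1, 8↦6, 9↦4, 10↦1]  zeros at y ∈ {3}
Collecting zeros: affine points = {(0, 0), (0, 2), (0, 10), (2, 4), (3, 9), (4, 0), (4, 1), (4, 4), (5, 0), (6, 4), (7, 3), (7, 7), (7, 9), (8, 3), (10, 3)}.
Total count |C(F_11)_aff| = 15.


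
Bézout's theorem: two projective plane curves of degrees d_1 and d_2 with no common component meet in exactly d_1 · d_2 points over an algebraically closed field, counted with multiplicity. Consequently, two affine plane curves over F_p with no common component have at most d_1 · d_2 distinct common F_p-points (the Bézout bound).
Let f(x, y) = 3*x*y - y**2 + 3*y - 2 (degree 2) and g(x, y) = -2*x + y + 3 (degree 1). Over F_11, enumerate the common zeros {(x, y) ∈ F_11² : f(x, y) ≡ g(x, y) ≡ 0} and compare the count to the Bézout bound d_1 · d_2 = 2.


Common zeros: ∅; count = 0; Bézout bound = 2.

deg(f) = 2, deg(g) = 1, so Bézout bound = 2.
Scan x ∈ F_11. For each x, list the y ∈ F_11 with f(x, y) ≡ 0 and those with g(x, y) ≡ 0 (mod 11); the common zeros in that column are the intersection.
  x = 0: f ≡ 0 at y ∈ {1, 2}; g ≡ 0 at y ∈ {8}; common: ∅.
  x = 1: f ≡ 0 at y ∈ ∅; g ≡ 0 at y ∈ {10}; common: ∅.
  x = 2: f ≡ 0 at y ∈ ∅; g ≡ 0 at y ∈ {1}; common: ∅.
  x = 3: f ≡ 0 at y ∈ {5, 7}; g ≡ 0 at y ∈ {3}; common: ∅.
  x = 4: f ≡ 0 at y ∈ ∅; g ≡ 0 at y ∈ {5}; common: ∅.
  x = 5: f ≡ 0 at y ∈ ∅; g ≡ 0 at y ∈ {7}; common: ∅.
  x = 6: f ≡ 0 at y ∈ {4, 6}; g ≡ 0 at y ∈ {9}; common: ∅.
  x = 7: f ≡ 0 at y ∈ ∅; g ≡ 0 at y ∈ {0}; common: ∅.
  x = 8: f ≡ 0 at y ∈ ∅; g ≡ 0 at y ∈ {2}; common: ∅.
  x = 9: f ≡ 0 at y ∈ {9, 10}; g ≡ 0 at y ∈ {4}; common: ∅.
  x = 10: f ≡ 0 at y ∈ {3, 8}; g ≡ 0 at y ∈ {6}; common: ∅.
Collecting: common zeros = ∅, so the count is 0.
Comparison with the Bézout bound: 0 ≤ 2 = deg(f)·deg(g), as expected for curves with no common component (the affine F_11-count falls short of the bound because intersections may lie at infinity, over extension fields, or carry multiplicity).


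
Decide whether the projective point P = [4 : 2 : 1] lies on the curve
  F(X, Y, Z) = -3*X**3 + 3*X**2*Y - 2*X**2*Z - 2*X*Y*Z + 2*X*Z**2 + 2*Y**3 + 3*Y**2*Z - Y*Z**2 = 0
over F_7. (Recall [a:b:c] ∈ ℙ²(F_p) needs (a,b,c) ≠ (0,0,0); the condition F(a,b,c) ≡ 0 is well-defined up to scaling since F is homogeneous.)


F(4,2,1) ≡ 2 (mod 7); P is NOT on the curve.

Evaluate F(4, 2, 1) term-by-term (mod 7).
  -3*X**3 ↦ -3·64·1·1 = -192
  3*X**2*Y ↦ 3·16·2·1 = 96
  -2*X**2*Z ↦ -2·16·1·1 = -32
  -2*X*Y*Z ↦ -2·4·2·1 = -16
  2*X*Z**2 ↦ 2·4·1·1 = 8
  2*Y**3 ↦ 2·1·8·1 = 16
  3*Y**2*Z ↦ 3·1·4·1 = 12
  -Y*Z**2 ↦ -1·1·2·1 = -2
Sum: F(4, 2, 1) = (-192) + (96) + (-32) + (-16) + (8) + (16) + (12) + (-2) = -110.
Reducing mod 7: -110 ≡ 2 (mod 7).
Since F(a, b, c) ≡ 2 ≠ 0 (mod 7), P does NOT lie on the curve.


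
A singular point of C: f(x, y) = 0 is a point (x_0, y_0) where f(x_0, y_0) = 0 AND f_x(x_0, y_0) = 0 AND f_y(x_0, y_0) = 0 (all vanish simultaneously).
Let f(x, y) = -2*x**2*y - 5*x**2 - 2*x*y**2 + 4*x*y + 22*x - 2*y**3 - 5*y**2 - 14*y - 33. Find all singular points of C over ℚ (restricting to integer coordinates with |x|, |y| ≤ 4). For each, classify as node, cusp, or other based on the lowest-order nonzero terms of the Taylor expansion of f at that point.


Singular points: {(3, -2)}; classification: node.

Compute partial derivatives:
  f_x = -4*x*y - 10*x - 2*y**2 + 4*y + 22.
  f_y = -2*x**2 - 4*x*y + 4*x - 6*y**2 - 10*y - 14.
Scan x_0 ∈ {−4, ..., 4}. For each x_0, f_y(x_0, y) is a polynomial in y; find its integer roots y ∈ {−4, ..., 4}, then test f_x and f at those candidates.
  x = -4: f_y(-4, y) = -6*y**2 + 6*y - 62; no integer root y with |y| ≤ 4.
  x = -3: f_y(-3, y) = -6*y**2 + 2*y - 44; no integer root y with |y| ≤ 4.
  x = -2: f_y(-2, y) = -6*y**2 - 2*y - 30; no integer root y with |y| ≤ 4.
  x = -1: f_y(-1, y) = -6*y**2 - 6*y - 20; no integer root y with |y| ≤ 4.
  x = 0: f_y(0, y) = -6*y**2 - 10*y - 14; no integer root y with |y| ≤ 4.
  x = 1: f_y(1, y) = -6*y**2 - 14*y - 12; no integer root y with |y| ≤ 4.
  x = 2: f_y(2, y) = -6*y**2 - 18*y - 14; no integer root y with |y| ≤ 4.
  x = 3: f_y(3, y) = -6*y**2 - 22*y - 20; vanishes at y ∈ {-2}. (3, -2): f_x = 0, f = 0 — SINGULAR.
  x = 4: f_y(4, y) = -6*y**2 - 26*y - 30; no integer root y with |y| ≤ 4.
Only singular point on the grid: (3, -2).
Classify: substitute x = 3 + u, y = -2 + v and expand: f = -2*u**2*v - u**2 - 2*u*v**2 - 2*v**3 + v**2.
No constant or linear terms (consistent with a singular point). Quadratic part: -u**2 + v**2. Cubic part: -2*u**2*v - 2*u*v**2 - 2*v**3.
The quadratic part v**2 - u**2 = (v − u)(v + u) splits into two distinct linear factors, so there are two distinct tangent lines y − -2 = ±(x − 3) — this is a node (ordinary double point).
Classification: node.


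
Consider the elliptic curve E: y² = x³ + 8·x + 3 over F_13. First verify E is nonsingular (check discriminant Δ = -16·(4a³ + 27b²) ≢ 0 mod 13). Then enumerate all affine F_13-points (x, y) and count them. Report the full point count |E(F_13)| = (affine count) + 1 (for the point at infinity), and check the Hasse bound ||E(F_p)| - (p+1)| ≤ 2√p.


Affine points = {(0, 4), (0, 9), (1, 5), (1, 8), (2, 1), (2, 12), (5, 5), (5, 8), (7, 5), (7, 8), (10, 2), (10, 11)}; affine count = 12; |E(F_13)| = 13.

Discriminant check: Δ ∝ 4a³ + 27b² = 4·8³ + 27·3² = 4·512 + 27·9 ≡ 3 (mod 13). Nonzero ⇒ E is nonsingular.
For each x ∈ F_13, compute rhs = x³ + 8·x + 3 mod 13, then count y ∈ F_13 with y² ≡ rhs.
  x = 0: rhs = 3, matching y values: 4, 9 (2 points).
  x = 1: rhs = 12, matching y values: 5, 8 (2 points).
  x = 2: rhs = 1, matching y values: 1, 12 (2 points).
  x = 3: rhs = 2, matching y values: none (0 points).
  x = 4: rhs = 8, matching y values: none (0 points).
  x = 5: rhs = 12, matching y values: 5, 8 (2 points).
  x = 6: rhs = 7, matching y values: none (0 points).
  x = 7: rhs = 12, matching y values: 5, 8 (2 points).
  x = 8: rhs = 7, matching y values: none (0 points).
  x = 9: rhs = 11, matching y values: none (0 points).
  x = 10: rhs = 4, matching y values: 2, 11 (2 points).
  x = 11: rhs = 5, matching y values: none (0 points).
  x = 12: rhs = 7, matching y values: none (0 points).
Total affine count: 12.
Full point count |E(F_13)| = 12 + 1 = 13.
Hasse bound: |13 − (13+1)| = |-1| = 1 ≤ 2√13 ≈ 7.2111 ✓.


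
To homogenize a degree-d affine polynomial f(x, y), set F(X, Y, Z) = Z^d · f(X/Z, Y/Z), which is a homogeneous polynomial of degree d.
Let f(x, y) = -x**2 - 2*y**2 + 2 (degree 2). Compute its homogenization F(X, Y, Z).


F(X, Y, Z) = -X**2 - 2*Y**2 + 2*Z**2

deg(f) = 2.
Substitute x = X/Z, y = Y/Z into f, then multiply by Z^2.
  monomial -1·x^2·y^0 ↦ -1·X^2·Y^0·Z^0.
  monomial -2·x^0·y^2 ↦ -2·X^0·Y^2·Z^0.
  monomial 2·x^0·y^0 ↦ 2·X^0·Y^0·Z^2.
Collecting: F(X, Y, Z) = -X**2 - 2*Y**2 + 2*Z**2.


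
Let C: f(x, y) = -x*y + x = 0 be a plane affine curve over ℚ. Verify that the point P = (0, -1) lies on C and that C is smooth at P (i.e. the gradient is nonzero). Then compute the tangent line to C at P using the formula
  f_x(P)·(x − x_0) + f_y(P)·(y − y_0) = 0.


Tangent line at P: 2*x = 0.

Step 1: f(0, -1) = 0, so P lies on C.
Step 2: partial derivatives
  f_x(x, y) = 1 - y, f_y(x, y) = -x.
  f_x(P) = 2, f_y(P) = 0 (gradient nonzero, so P is smooth).
Step 3: tangent line at P: 2·(x − 0) + 0·(y − -1) = 0.
Expanding: 2*x = 0.


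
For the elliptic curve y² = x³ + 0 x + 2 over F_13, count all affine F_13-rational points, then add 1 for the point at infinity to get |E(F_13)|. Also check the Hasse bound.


Affine points = {(1, 4), (1, 9), (2, 6), (2, 7), (3, 4), (3, 9), (4, 1), (4, 12), (5, 6), (5, 7), (6, 6), (6, 7), (9, 4), (9, 9), (10, 1), (10, 12), (12, 1), (12, 12)}; affine count = 18; |E(F_13)| = 19.

Discriminant check: Δ ∝ 4a³ + 27b² = 4·0³ + 27·2² = 4·0 + 27·4 ≡ 4 (mod 13). Nonzero ⇒ E is nonsingular.
For each x ∈ F_13, compute rhs = x³ + 0·x + 2 mod 13, then count y ∈ F_13 with y² ≡ rhs.
  x = 0: rhs = 2, matching y values: none (0 points).
  x = 1: rhs = 3, matching y values: 4, 9 (2 points).
  x = 2: rhs = 10, matching y values: 6, 7 (2 points).
  x = 3: rhs = 3, matching y values: 4, 9 (2 points).
  x = 4: rhs = 1, matching y values: 1, 12 (2 points).
  x = 5: rhs = 10, matching y values: 6, 7 (2 points).
  x = 6: rhs = 10, matching y values: 6, 7 (2 points).
  x = 7: rhs = 7, matching y values: none (0 points).
  x = 8: rhs = 7, matching y values: none (0 points).
  x = 9: rhs = 3, matching y values: 4, 9 (2 points).
  x = 10: rhs = 1, matching y values: 1, 12 (2 points).
  x = 11: rhs = 7, matching y values: none (0 points).
  x = 12: rhs = 1, matching y values: 1, 12 (2 points).
Total affine count: 18.
Full point count |E(F_13)| = 18 + 1 = 19.
Hasse bound: |19 − (13+1)| = |5| = 5 ≤ 2√13 ≈ 7.2111 ✓.


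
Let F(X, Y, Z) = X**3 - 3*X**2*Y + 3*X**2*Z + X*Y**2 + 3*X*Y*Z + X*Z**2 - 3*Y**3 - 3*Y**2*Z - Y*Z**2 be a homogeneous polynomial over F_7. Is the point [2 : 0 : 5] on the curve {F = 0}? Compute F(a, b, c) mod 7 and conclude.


F(2,0,5) ≡ 6 (mod 7); P is NOT on the curve.

Evaluate F(2, 0, 5) term-by-term (mod 7).
  X**3 ↦ 1·8·1·1 = 8
  -3*X**2*Y ↦ -3·4·0·1 = 0
  3*X**2*Z ↦ 3·4·1·5 = 60
  X*Y**2 ↦ 1·2·0·1 = 0
  3*X*Y*Z ↦ 3·2·0·5 = 0
  X*Z**2 ↦ 1·2·1·25 = 50
  -3*Y**3 ↦ -3·1·0·1 = 0
  -3*Y**2*Z ↦ -3·1·0·5 = 0
  -Y*Z**2 ↦ -1·1·0·25 = 0
Sum: F(2, 0, 5) = (8) + (0) + (60) + (0) + (0) + (50) + (0) + (0) + (0) = 118.
Reducing mod 7: 118 ≡ 6 (mod 7).
Since F(a, b, c) ≡ 6 ≠ 0 (mod 7), P does NOT lie on the curve.


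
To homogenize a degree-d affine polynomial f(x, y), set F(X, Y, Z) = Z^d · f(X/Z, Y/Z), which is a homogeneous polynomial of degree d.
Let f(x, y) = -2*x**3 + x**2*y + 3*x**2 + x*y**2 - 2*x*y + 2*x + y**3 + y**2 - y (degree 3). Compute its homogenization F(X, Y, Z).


F(X, Y, Z) = -2*X**3 + X**2*Y + 3*X**2*Z + X*Y**2 - 2*X*Y*Z + 2*X*Z**2 + Y**3 + Y**2*Z - Y*Z**2

deg(f) = 3.
Substitute x = X/Z, y = Y/Z into f, then multiply by Z^3.
  monomial -2·x^3·y^0 ↦ -2·X^3·Y^0·Z^0.
  monomial 1·x^2·y^1 ↦ 1·X^2·Y^1·Z^0.
  monomial 3·x^2·y^0 ↦ 3·X^2·Y^0·Z^1.
  monomial 1·x^1·y^2 ↦ 1·X^1·Y^2·Z^0.
  monomial -2·x^1·y^1 ↦ -2·X^1·Y^1·Z^1.
  monomial 2·x^1·y^0 ↦ 2·X^1·Y^0·Z^2.
  monomial 1·x^0·y^3 ↦ 1·X^0·Y^3·Z^0.
  monomial 1·x^0·y^2 ↦ 1·X^0·Y^2·Z^1.
  monomial -1·x^0·y^1 ↦ -1·X^0·Y^1·Z^2.
Collecting: F(X, Y, Z) = -2*X**3 + X**2*Y + 3*X**2*Z + X*Y**2 - 2*X*Y*Z + 2*X*Z**2 + Y**3 + Y**2*Z - Y*Z**2.


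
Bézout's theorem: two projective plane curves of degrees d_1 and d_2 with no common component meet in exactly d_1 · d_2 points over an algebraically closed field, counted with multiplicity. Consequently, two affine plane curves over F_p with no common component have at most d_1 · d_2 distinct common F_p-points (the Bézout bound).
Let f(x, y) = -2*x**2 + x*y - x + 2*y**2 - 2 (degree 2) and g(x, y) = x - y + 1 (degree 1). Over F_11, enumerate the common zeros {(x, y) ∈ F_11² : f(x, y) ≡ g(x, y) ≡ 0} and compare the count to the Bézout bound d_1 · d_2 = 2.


Common zeros: {(0, 1), (7, 8)}; count = 2; Bézout bound = 2.

deg(f) = 2, deg(g) = 1, so Bézout bound = 2.
Scan x ∈ F_11. For each x, list the y ∈ F_11 with f(x, y) ≡ 0 and those with g(x, y) ≡ 0 (mod 11); the common zeros in that column are the intersection.
  x = 0: f ≡ 0 at y ∈ {1, 10}; g ≡ 0 at y ∈ {1}; common: {1}.
  x = 1: f ≡ 0 at y ∈ ∅; g ≡ 0 at y ∈ {2}; common: ∅.
  x = 2: f ≡ 0 at y ∈ {2, 8}; g ≡ 0 at y ∈ {3}; common: ∅.
  x = 3: f ≡ 0 at y ∈ ∅; g ≡ 0 at y ∈ {4}; common: ∅.
  x = 4: f ≡ 0 at y ∈ {2, 7}; g ≡ 0 at y ∈ {5}; common: ∅.
  x = 5: f ≡ 0 at y ∈ ∅; g ≡ 0 at y ∈ {6}; common: ∅.
  x = 6: f ≡ 0 at y ∈ {3, 5}; g ≡ 0 at y ∈ {7}; common: ∅.
  x = 7: f ≡ 0 at y ∈ {5, 8}; g ≡ 0 at y ∈ {8}; common: {8}.
  x = 8: f ≡ 0 at y ∈ ∅; g ≡ 0 at y ∈ {9}; common: ∅.
  x = 9: f ≡ 0 at y ∈ ∅; g ≡ 0 at y ∈ {10}; common: ∅.
  x = 10: f ≡ 0 at y ∈ {7, 10}; g ≡ 0 at y ∈ {0}; common: ∅.
Collecting: common zeros = {(0, 1), (7, 8)}, so the count is 2.
Comparison with the Bézout bound: 2 ≤ 2 = deg(f)·deg(g), as expected for curves with no common component (the bound is attained).


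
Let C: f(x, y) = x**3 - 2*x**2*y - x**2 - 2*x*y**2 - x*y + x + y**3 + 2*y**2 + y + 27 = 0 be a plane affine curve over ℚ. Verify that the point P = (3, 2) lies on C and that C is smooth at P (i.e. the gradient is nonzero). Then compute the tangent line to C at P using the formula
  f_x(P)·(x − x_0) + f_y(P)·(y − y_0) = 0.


Tangent line at P: -12*x - 24*y + 84 = 0.

Step 1: f(3, 2) = 0, so P lies on C.
Step 2: partial derivatives
  f_x(x, y) = 3*x**2 - 4*x*y - 2*x - 2*y**2 - y + 1, f_y(x, y) = -2*x**2 - 4*x*y - x + 3*y**2 + 4*y + 1.
  f_x(P) = -12, f_y(P) = -24 (gradient nonzero, so P is smooth).
Step 3: tangent line at P: -12·(x − 3) + -24·(y − 2) = 0.
Expanding: -12*x - 24*y + 84 = 0.


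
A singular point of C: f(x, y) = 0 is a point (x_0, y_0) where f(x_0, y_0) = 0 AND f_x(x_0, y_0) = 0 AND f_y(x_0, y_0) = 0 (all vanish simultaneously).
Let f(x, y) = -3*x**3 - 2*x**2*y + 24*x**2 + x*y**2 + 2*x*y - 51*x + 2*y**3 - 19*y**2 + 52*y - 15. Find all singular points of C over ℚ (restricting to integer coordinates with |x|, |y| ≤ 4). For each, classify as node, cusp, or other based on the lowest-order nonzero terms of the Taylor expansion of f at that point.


Singular points: {(2, 3)}; classification: cusp.

Compute partial derivatives:
  f_x = -9*x**2 - 4*x*y + 48*x + y**2 + 2*y - 51.
  f_y = -2*x**2 + 2*x*y + 2*x + 6*y**2 - 38*y + 52.
Scan x_0 ∈ {−4, ..., 4}. For each x_0, f_y(x_0, y) is a polynomial in y; find its integer roots y ∈ {−4, ..., 4}, then test f_x and f at those candidates.
  x = -4: f_y(-4, y) = 6*y**2 - 46*y + 12; no integer root y with |y| ≤ 4.
  x = -3: f_y(-3, y) = 6*y**2 - 44*y + 28; no integer root y with |y| ≤ 4.
  x = -2: f_y(-2, y) = 6*y**2 - 42*y + 40; no integer root y with |y| ≤ 4.
  x = -1: f_y(-1, y) = 6*y**2 - 40*y + 48; no integer root y with |y| ≤ 4.
  x = 0: f_y(0, y) = 6*y**2 - 38*y + 52; vanishes at y ∈ {2}. (0, 2): f_x = -43 ≠ 0.
  x = 1: f_y(1, y) = 6*y**2 - 36*y + 52; no integer root y with |y| ≤ 4.
  x = 2: f_y(2, y) = 6*y**2 - 34*y + 48; vanishes at y ∈ {3}. (2, 3): f_x = 0, f = 0 — SINGULAR.
  x = 3: f_y(3, y) = 6*y**2 - 32*y + 40; vanishes at y ∈ {2}. (3, 2): f_x = -4 ≠ 0.
  x = 4: f_y(4, y) = 6*y**2 - 30*y + 28; no integer root y with |y| ≤ 4.
Only singular point on the grid: (2, 3).
Classify: substitute x = 2 + u, y = 3 + v and expand: f = -3*u**3 - 2*u**2*v + u*v**2 + 2*v**3 + v**2.
No constant or linear terms (consistent with a singular point). Quadratic part: v**2. Cubic part: -3*u**3 - 2*u**2*v + u*v**2 + 2*v**3.
The quadratic part v**2 is a perfect square, so there is a single (double) tangent line v = 0, i.e. y = 3. Restricting the cubic part to that line (v = 0) leaves -3*u**3 ≠ 0, so f is not divisible by v and the branch is v² ≈ 3*u**3 to lowest order — this is a cusp.
Classification: cusp.


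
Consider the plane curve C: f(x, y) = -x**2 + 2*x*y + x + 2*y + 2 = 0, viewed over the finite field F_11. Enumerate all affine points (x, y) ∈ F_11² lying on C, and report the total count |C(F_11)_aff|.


Affine F_11-points: {(0, 10), (1, 5), (2, 0), (3, 6), (4, 1), (5, 7), (6, 2), (7, 8), (8, 3), (9, 9), (10, 0), (10, 1), (10, 2), (10, 3), (10, 4), (10, 5), (10, 6), (10, 7), (10, 8), (10, 9), (10, 10)}; count = 21.

For each of the 121 pairs (x, y) ∈ F_11², evaluate f(x, y) mod 11. Record the zeros.
  x = 0: [0↦2, 1↦4, 2↦6, 3↦8, 4↦10, 5↦1, 6↦3, 7↦5, 8↦7, 9↦9, 10↦0]  zeros at y ∈ {10}
  x = 1: [0↦2, 1↦6, 2↦10, 3↦3, 4↦7, 5↦0, 6↦4, 7↦8, 8↦1, 9↦5, 10↦9]  zeros at y ∈ {5}
  x = 2: [0↦0, 1↦6, 2↦1, 3↦7, 4↦2, 5↦8, 6↦3, 7↦9, 8↦4, 9↦10, 10↦5]  zeros at y ∈ {0}
  x = 3: [0↦7, 1↦4, 2↦1, 3↦9, 4↦6, 5↦3, 6↦0, 7↦8, 8↦5, 9↦2, 10↦10]  zeros at y ∈ {6}
  x = 4: [0↦1, 1↦0, 2↦10, 3↦9, 4↦8, 5↦7, 6↦6, 7↦5, 8↦4, 9↦3, 10↦2]  zeros at y ∈ {1}
  x = 5: [0↦4, 1↦5, 2↦6, 3↦7, 4↦8, 5↦9, 6↦10, 7↦0, 8↦1, 9↦2, 10↦3]  zeros at y ∈ {7}
  x = 6: [0↦5, 1↦8, 2↦0, 3↦3, 4↦6, 5↦9, 6↦1, 7↦4, 8↦7, 9↦10, 10↦2]  zeros at y ∈ {2}
  x = 7: [0↦4, 1↦9, 2↦3, 3↦8, 4↦2, 5↦7, 6↦1, 7↦6, 8↦0, 9↦5, 10↦10]  zeros at y ∈ {8}
  x = 8: [0↦1, 1↦8, 2↦4, 3↦0, 4↦7, 5↦3, 6↦10, 7↦6, 8↦2, 9↦9, 10↦5]  zeros at y ∈ {3}
  x = 9: [0↦7, 1↦5, 2↦3, 3↦1, 4↦10, 5↦8, 6↦6, 7↦4, 8↦2, 9↦0, 10↦9]  zeros at y ∈ {9}
  x = 10: [0↦0, 1↦0, 2↦0, 3↦0, 4↦0, 5↦0, 6↦0, 7↦0, 8↦0, 9↦0, 10↦0]  zeros at y ∈ {0, 1, 2, 3, 4, 5, 6, 7, 8, 9, 10}
Collecting zeros: affine points = {(0, 10), (1, 5), (2, 0), (3, 6), (4, 1), (5, 7), (6, 2), (7, 8), (8, 3), (9, 9), (10, 0), (10, 1), (10, 2), (10, 3), (10, 4), (10, 5), (10, 6), (10, 7), (10, 8), (10, 9), (10, 10)}.
Total count |C(F_11)_aff| = 21.


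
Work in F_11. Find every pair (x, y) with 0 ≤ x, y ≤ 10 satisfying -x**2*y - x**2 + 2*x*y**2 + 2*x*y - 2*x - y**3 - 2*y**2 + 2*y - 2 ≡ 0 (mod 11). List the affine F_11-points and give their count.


Affine F_11-points: {(0, 7), (3, 2), (3, 3), (3, 10), (4, 2), (7, 5), (8, 3), (8, 8), (9, 8), (10, 5)}; count = 10.

For each of the 121 pairs (x, y) ∈ F_11², evaluate f(x, y) mod 11. Record the zeros.
  x = 0: [0↦9, 1↦8, 2↦8, 3↦3, 4↦9, 5↦9, 6↦8, 7↦0, 8↦1, 9↦5, 10↦6]  zeros at y ∈ {7}
  x = 1: [0↦6, 1↦8, 2↦4, 3↦10, 4↦9, 5↦6, 6↦6, 7↦3, 8↦2, 9↦8, 10↦4]  zeros at y ∈ ∅
  x = 2: [0↦1, 1↦4, 2↦5, 3↦9, 4↦10, 5↦2, 6↦1, 7↦1, 8↦7, 9↦2, 10↦2]  zeros at y ∈ ∅
  x = 3: [0↦5, 1↦7, 2↦0, 3↦0, 4↦1, 5↦8, 6↦4, 7↦5, 8↦5, 9↦9, 10↦0]  zeros at y ∈ {2, 3, 10}
  x = 4: [0↦7, 1↦6, 2↦0, 3↦5, 4↦4, 5↦2, 6↦4, 7↦4, 8↦7, 9↦7, 10↦9]  zeros at y ∈ {2}
  x = 5: [0↦7, 1↦1, 2↦5, 3↦2, 4↦8, 5↦6, 6↦1, 7↦9, 8↦2, 9↦7, 10↦7]  zeros at y ∈ ∅
  x = 6: [0↦5, 1↦3, 2↦4, 3↦2, 4↦2, 5↦9, 6↦6, 7↦9, 8↦1, 9↦9, 10↦5]  zeros at y ∈ ∅
  x = 7: [0↦1, 1↦1, 2↦8, 3↦5, 4↦8, 5↦0, 6↦8, 7↦4, 8↦4, 9↦2, 10↦3]  zeros at y ∈ {5}
  x = 8: [0↦6, 1↦6, 2↦6, 3↦0, 4↦4, 5↦1, 6↦7, 7↦5, 8↦0, 9↦8, 10↦1]  zeros at y ∈ {3, 8}
  x = 9: [0↦9, 1↦7, 2↦9, 3↦9, 4↦1, 5↦1, 6↦3, 7↦1, 8↦0, 9↦5, 10↦10]  zeros at y ∈ {8}
  x = 10: [0↦10, 1↦4, 2↦6, 3↦10, 4↦10, 5↦0, 6↦7, 7↦3, 8↦4, 9↦4, 10↦8]  zeros at y ∈ {5}
Collecting zeros: affine points = {(0, 7), (3, 2), (3, 3), (3, 10), (4, 2), (7, 5), (8, 3), (8, 8), (9, 8), (10, 5)}.
Total count |C(F_11)_aff| = 10.


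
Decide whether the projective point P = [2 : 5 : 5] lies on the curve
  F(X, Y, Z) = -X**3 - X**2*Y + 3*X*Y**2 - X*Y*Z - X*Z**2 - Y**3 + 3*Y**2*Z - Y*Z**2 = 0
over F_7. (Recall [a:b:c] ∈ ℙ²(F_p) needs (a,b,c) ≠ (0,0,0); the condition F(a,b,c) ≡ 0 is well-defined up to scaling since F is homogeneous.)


F(2,5,5) ≡ 0 (mod 7); P is on the curve.

Evaluate F(2, 5, 5) term-by-term (mod 7).
  -X**3 ↦ -1·8·1·1 = -8
  -X**2*Y ↦ -1·4·5·1 = -20
  3*X*Y**2 ↦ 3·2·25·1 = 150
  -X*Y*Z ↦ -1·2·5·5 = -50
  -X*Z**2 ↦ -1·2·1·25 = -50
  -Y**3 ↦ -1·1·125·1 = -125
  3*Y**2*Z ↦ 3·1·25·5 = 375
  -Y*Z**2 ↦ -1·1·5·25 = -125
Sum: F(2, 5, 5) = (-8) + (-20) + (150) + (-50) + (-50) + (-125) + (375) + (-125) = 147.
Reducing mod 7: 147 ≡ 0 (mod 7).
Since F(a, b, c) ≡ 0 (mod 7), P lies on the curve.


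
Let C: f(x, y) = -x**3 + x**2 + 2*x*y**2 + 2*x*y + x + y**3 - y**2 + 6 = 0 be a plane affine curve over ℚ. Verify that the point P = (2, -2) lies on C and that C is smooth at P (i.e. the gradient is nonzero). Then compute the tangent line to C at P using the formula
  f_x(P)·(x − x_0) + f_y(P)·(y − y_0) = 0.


Tangent line at P: -3*x + 4*y + 14 = 0.

Step 1: f(2, -2) = 0, so P lies on C.
Step 2: partial derivatives
  f_x(x, y) = -3*x**2 + 2*x + 2*y**2 + 2*y + 1, f_y(x, y) = 4*x*y + 2*x + 3*y**2 - 2*y.
  f_x(P) = -3, f_y(P) = 4 (gradient nonzero, so P is smooth).
Step 3: tangent line at P: -3·(x − 2) + 4·(y − -2) = 0.
Expanding: -3*x + 4*y + 14 = 0.


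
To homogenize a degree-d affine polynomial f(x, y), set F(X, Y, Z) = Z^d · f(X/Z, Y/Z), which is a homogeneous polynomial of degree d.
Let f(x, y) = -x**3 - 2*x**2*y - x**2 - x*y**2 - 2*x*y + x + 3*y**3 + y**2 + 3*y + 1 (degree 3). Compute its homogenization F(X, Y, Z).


F(X, Y, Z) = -X**3 - 2*X**2*Y - X**2*Z - X*Y**2 - 2*X*Y*Z + X*Z**2 + 3*Y**3 + Y**2*Z + 3*Y*Z**2 + Z**3

deg(f) = 3.
Substitute x = X/Z, y = Y/Z into f, then multiply by Z^3.
  monomial -1·x^3·y^0 ↦ -1·X^3·Y^0·Z^0.
  monomial -2·x^2·y^1 ↦ -2·X^2·Y^1·Z^0.
  monomial -1·x^2·y^0 ↦ -1·X^2·Y^0·Z^1.
  monomial -1·x^1·y^2 ↦ -1·X^1·Y^2·Z^0.
  monomial -2·x^1·y^1 ↦ -2·X^1·Y^1·Z^1.
  monomial 1·x^1·y^0 ↦ 1·X^1·Y^0·Z^2.
  monomial 3·x^0·y^3 ↦ 3·X^0·Y^3·Z^0.
  monomial 1·x^0·y^2 ↦ 1·X^0·Y^2·Z^1.
  monomial 3·x^0·y^1 ↦ 3·X^0·Y^1·Z^2.
  monomial 1·x^0·y^0 ↦ 1·X^0·Y^0·Z^3.
Collecting: F(X, Y, Z) = -X**3 - 2*X**2*Y - X**2*Z - X*Y**2 - 2*X*Y*Z + X*Z**2 + 3*Y**3 + Y**2*Z + 3*Y*Z**2 + Z**3.


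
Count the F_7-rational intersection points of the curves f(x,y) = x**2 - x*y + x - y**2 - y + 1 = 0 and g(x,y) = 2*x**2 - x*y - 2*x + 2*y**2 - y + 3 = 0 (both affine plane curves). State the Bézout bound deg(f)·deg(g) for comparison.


Common zeros: {(2, 0)}; count = 1; Bézout bound = 4.

deg(f) = 2, deg(g) = 2, so Bézout bound = 4.
Scan x ∈ F_7. For each x, list the y ∈ F_7 with f(x, y) ≡ 0 and those with g(x, y) ≡ 0 (mod 7); the common zeros in that column are the intersection.
  x = 0: f ≡ 0 at y ∈ ∅; g ≡ 0 at y ∈ ∅; common: ∅.
  x = 1: f ≡ 0 at y ∈ {1, 4}; g ≡ 0 at y ∈ {2, 6}; common: ∅.
  x = 2: f ≡ 0 at y ∈ {0, 4}; g ≡ 0 at y ∈ {0, 5}; common: {0}.
  x = 3: f ≡ 0 at y ∈ ∅; g ≡ 0 at y ∈ {3, 6}; common: ∅.
  x = 4: f ≡ 0 at y ∈ {0, 2}; g ≡ 0 at y ∈ ∅; common: ∅.
  x = 5: f ≡ 0 at y ∈ ∅; g ≡ 0 at y ∈ {5}; common: ∅.
  x = 6: f ≡ 0 at y ∈ {1, 6}; g ≡ 0 at y ∈ {0}; common: ∅.
Collecting: common zeros = {(2, 0)}, so the count is 1.
Comparison with the Bézout bound: 1 ≤ 4 = deg(f)·deg(g), as expected for curves with no common component (the affine F_7-count falls short of the bound because intersections may lie at infinity, over extension fields, or carry multiplicity).


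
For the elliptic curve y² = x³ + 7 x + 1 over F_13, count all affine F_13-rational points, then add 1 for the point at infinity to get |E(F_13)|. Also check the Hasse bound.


Affine points = {(0, 1), (0, 12), (1, 3), (1, 10), (2, 6), (2, 7), (3, 6), (3, 7), (6, 5), (6, 8), (7, 4), (7, 9), (8, 6), (8, 7), (9, 0)}; affine count = 15; |E(F_13)| = 16.

Discriminant check: Δ ∝ 4a³ + 27b² = 4·7³ + 27·1² = 4·343 + 27·1 ≡ 8 (mod 13). Nonzero ⇒ E is nonsingular.
For each x ∈ F_13, compute rhs = x³ + 7·x + 1 mod 13, then count y ∈ F_13 with y² ≡ rhs.
  x = 0: rhs = 1, matching y values: 1, 12 (2 points).
  x = 1: rhs = 9, matching y values: 3, 10 (2 points).
  x = 2: rhs = 10, matching y values: 6, 7 (2 points).
  x = 3: rhs = 10, matching y values: 6, 7 (2 points).
  x = 4: rhs = 2, matching y values: none (0 points).
  x = 5: rhs = 5, matching y values: none (0 points).
  x = 6: rhs = 12, matching y values: 5, 8 (2 points).
  x = 7: rhs = 3, matching y values: 4, 9 (2 points).
  x = 8: rhs = 10, matching y values: 6, 7 (2 points).
  x = 9: rhs = 0, matching y values: 0 (1 points).
  x = 10: rhs = 5, matching y values: none (0 points).
  x = 11: rhs = 5, matching y values: none (0 points).
  x = 12: rhs = 6, matching y values: none (0 points).
Total affine count: 15.
Full point count |E(F_13)| = 15 + 1 = 16.
Hasse bound: |16 − (13+1)| = |2| = 2 ≤ 2√13 ≈ 7.2111 ✓.


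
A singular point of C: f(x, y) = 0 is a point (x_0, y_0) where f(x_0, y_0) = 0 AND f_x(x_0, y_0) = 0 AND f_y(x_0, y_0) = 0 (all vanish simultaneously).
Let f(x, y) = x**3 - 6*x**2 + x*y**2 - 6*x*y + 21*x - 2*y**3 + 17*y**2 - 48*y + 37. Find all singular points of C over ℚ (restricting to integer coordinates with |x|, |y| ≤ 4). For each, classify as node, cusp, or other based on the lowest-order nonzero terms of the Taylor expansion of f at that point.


Singular points: {(2, 3)}; classification: cusp.

Compute partial derivatives:
  f_x = 3*x**2 - 12*x + y**2 - 6*y + 21.
  f_y = 2*x*y - 6*x - 6*y**2 + 34*y - 48.
Scan x_0 ∈ {−4, ..., 4}. For each x_0, f_y(x_0, y) is a polynomial in y; find its integer roots y ∈ {−4, ..., 4}, then test f_x and f at those candidates.
  x = -4: f_y(-4, y) = -6*y**2 + 26*y - 24; vanishes at y ∈ {3}. (-4, 3): f_x = 108 ≠ 0.
  x = -3: f_y(-3, y) = -6*y**2 + 28*y - 30; vanishes at y ∈ {3}. (-3, 3): f_x = 75 ≠ 0.
  x = -2: f_y(-2, y) = -6*y**2 + 30*y - 36; vanishes at y ∈ {2, 3}. (-2, 2): f_x = 49 ≠ 0; (-2, 3): f_x = 48 ≠ 0.
  x = -1: f_y(-1, y) = -6*y**2 + 32*y - 42; vanishes at y ∈ {3}. (-1, 3): f_x = 27 ≠ 0.
  x = 0: f_y(0, y) = -6*y**2 + 34*y - 48; vanishes at y ∈ {3}. (0, 3): f_x = 12 ≠ 0.
  x = 1: f_y(1, y) = -6*y**2 + 36*y - 54; vanishes at y ∈ {3}. (1, 3): f_x = 3 ≠ 0.
  x = 2: f_y(2, y) = -6*y**2 + 38*y - 60; vanishes at y ∈ {3}. (2, 3): f_x = 0, f = 0 — SINGULAR.
  x = 3: f_y(3, y) = -6*y**2 + 40*y - 66; vanishes at y ∈ {3}. (3, 3): f_x = 3 ≠ 0.
  x = 4: f_y(4, y) = -6*y**2 + 42*y - 72; vanishes at y ∈ {3, 4}. (4, 3): f_x = 12 ≠ 0; (4, 4): f_x = 13 ≠ 0.
Only singular point on the grid: (2, 3).
Classify: substitute x = 2 + u, y = 3 + v and expand: f = u**3 + u*v**2 - 2*v**3 + v**2.
No constant or linear terms (consistent with a singular point). Quadratic part: v**2. Cubic part: u**3 + u*v**2 - 2*v**3.
The quadratic part v**2 is a perfect square, so there is a single (double) tangent line v = 0, i.e. y = 3. Restricting the cubic part to that line (v = 0) leaves u**3 ≠ 0, so f is not divisible by v and the branch is v² ≈ -u**3 to lowest order — this is a cusp.
Classification: cusp.


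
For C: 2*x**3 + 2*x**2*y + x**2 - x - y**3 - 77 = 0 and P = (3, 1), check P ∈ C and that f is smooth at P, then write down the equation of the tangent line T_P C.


Tangent line at P: 71*x + 15*y - 228 = 0.

Step 1: f(3, 1) = 0, so P lies on C.
Step 2: partial derivatives
  f_x(x, y) = 6*x**2 + 4*x*y + 2*x - 1, f_y(x, y) = 2*x**2 - 3*y**2.
  f_x(P) = 71, f_y(P) = 15 (gradient nonzero, so P is smooth).
Step 3: tangent line at P: 71·(x − 3) + 15·(y − 1) = 0.
Expanding: 71*x + 15*y - 228 = 0.


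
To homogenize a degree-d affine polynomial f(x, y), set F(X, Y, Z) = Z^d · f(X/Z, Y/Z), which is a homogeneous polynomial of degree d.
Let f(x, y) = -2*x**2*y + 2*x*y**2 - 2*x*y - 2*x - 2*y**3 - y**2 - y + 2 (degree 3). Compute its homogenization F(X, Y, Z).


F(X, Y, Z) = -2*X**2*Y + 2*X*Y**2 - 2*X*Y*Z - 2*X*Z**2 - 2*Y**3 - Y**2*Z - Y*Z**2 + 2*Z**3

deg(f) = 3.
Substitute x = X/Z, y = Y/Z into f, then multiply by Z^3.
  monomial -2·x^2·y^1 ↦ -2·X^2·Y^1·Z^0.
  monomial 2·x^1·y^2 ↦ 2·X^1·Y^2·Z^0.
  monomial -2·x^1·y^1 ↦ -2·X^1·Y^1·Z^1.
  monomial -2·x^1·y^0 ↦ -2·X^1·Y^0·Z^2.
  monomial -2·x^0·y^3 ↦ -2·X^0·Y^3·Z^0.
  monomial -1·x^0·y^2 ↦ -1·X^0·Y^2·Z^1.
  monomial -1·x^0·y^1 ↦ -1·X^0·Y^1·Z^2.
  monomial 2·x^0·y^0 ↦ 2·X^0·Y^0·Z^3.
Collecting: F(X, Y, Z) = -2*X**2*Y + 2*X*Y**2 - 2*X*Y*Z - 2*X*Z**2 - 2*Y**3 - Y**2*Z - Y*Z**2 + 2*Z**3.


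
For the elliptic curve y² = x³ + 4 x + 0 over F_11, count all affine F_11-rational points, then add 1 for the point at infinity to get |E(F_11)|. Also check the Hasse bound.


Affine points = {(0, 0), (1, 4), (1, 7), (2, 4), (2, 7), (4, 5), (4, 6), (6, 3), (6, 8), (8, 4), (8, 7)}; affine count = 11; |E(F_11)| = 12.

Discriminant check: Δ ∝ 4a³ + 27b² = 4·4³ + 27·0² = 4·64 + 27·0 ≡ 3 (mod 11). Nonzero ⇒ E is nonsingular.
For each x ∈ F_11, compute rhs = x³ + 4·x + 0 mod 11, then count y ∈ F_11 with y² ≡ rhs.
  x = 0: rhs = 0, matching y values: 0 (1 points).
  x = 1: rhs = 5, matching y values: 4, 7 (2 points).
  x = 2: rhs = 5, matching y values: 4, 7 (2 points).
  x = 3: rhs = 6, matching y values: none (0 points).
  x = 4: rhs = 3, matching y values: 5, 6 (2 points).
  x = 5: rhs = 2, matching y values: none (0 points).
  x = 6: rhs = 9, matching y values: 3, 8 (2 points).
  x = 7: rhs = 8, matching y values: none (0 points).
  x = 8: rhs = 5, matching y values: 4, 7 (2 points).
  x = 9: rhs = 6, matching y values: none (0 points).
  x = 10: rhs = 6, matching y values: none (0 points).
Total affine count: 11.
Full point count |E(F_11)| = 11 + 1 = 12.
Hasse bound: |12 − (11+1)| = |0| = 0 ≤ 2√11 ≈ 6.6332 ✓.
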